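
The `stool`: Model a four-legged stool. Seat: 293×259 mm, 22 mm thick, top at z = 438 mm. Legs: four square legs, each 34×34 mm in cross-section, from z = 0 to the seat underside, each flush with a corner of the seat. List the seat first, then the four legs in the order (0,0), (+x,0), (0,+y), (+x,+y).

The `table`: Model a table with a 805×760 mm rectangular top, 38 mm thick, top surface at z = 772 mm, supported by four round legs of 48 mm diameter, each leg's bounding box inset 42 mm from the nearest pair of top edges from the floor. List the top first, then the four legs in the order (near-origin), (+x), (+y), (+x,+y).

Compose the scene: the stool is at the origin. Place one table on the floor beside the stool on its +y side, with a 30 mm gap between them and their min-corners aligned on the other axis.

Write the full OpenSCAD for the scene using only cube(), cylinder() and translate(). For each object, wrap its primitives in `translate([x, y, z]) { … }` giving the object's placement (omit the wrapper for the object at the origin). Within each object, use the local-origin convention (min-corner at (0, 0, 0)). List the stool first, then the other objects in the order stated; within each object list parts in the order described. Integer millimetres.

translate([0, 0, 416]) cube([293, 259, 22]);
cube([34, 34, 416]);
translate([259, 0, 0]) cube([34, 34, 416]);
translate([0, 225, 0]) cube([34, 34, 416]);
translate([259, 225, 0]) cube([34, 34, 416]);
translate([0, 289, 0]) {
  translate([0, 0, 734]) cube([805, 760, 38]);
  translate([66, 66, 0]) cylinder(h = 734, r = 24);
  translate([739, 66, 0]) cylinder(h = 734, r = 24);
  translate([66, 694, 0]) cylinder(h = 734, r = 24);
  translate([739, 694, 0]) cylinder(h = 734, r = 24);
}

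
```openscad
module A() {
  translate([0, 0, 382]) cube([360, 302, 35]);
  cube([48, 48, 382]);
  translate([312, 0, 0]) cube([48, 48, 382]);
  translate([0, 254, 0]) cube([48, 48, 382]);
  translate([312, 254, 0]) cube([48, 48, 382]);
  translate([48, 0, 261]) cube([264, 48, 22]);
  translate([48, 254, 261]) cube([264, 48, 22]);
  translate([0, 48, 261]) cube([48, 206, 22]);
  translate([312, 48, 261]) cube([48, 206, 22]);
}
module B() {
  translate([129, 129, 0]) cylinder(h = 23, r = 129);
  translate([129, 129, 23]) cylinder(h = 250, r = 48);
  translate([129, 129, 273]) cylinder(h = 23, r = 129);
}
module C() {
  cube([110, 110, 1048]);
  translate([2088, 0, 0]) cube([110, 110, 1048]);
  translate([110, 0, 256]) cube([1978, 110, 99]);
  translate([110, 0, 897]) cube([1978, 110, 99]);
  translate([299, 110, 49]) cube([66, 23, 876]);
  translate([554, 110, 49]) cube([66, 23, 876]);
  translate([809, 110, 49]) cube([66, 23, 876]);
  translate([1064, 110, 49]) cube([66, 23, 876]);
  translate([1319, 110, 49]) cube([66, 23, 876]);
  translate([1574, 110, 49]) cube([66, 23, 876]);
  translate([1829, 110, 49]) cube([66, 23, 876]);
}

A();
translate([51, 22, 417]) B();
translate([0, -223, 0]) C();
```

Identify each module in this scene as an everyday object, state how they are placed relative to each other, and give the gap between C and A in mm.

A is a stool. B is a spool. C is a fence section. The spool is on top of the stool, centred. The fence section is on the floor beside the stool on its −y side. The gap between the fence section and the stool is 90 mm.

The fence section's nearest face is 90 mm from the stool's −y face.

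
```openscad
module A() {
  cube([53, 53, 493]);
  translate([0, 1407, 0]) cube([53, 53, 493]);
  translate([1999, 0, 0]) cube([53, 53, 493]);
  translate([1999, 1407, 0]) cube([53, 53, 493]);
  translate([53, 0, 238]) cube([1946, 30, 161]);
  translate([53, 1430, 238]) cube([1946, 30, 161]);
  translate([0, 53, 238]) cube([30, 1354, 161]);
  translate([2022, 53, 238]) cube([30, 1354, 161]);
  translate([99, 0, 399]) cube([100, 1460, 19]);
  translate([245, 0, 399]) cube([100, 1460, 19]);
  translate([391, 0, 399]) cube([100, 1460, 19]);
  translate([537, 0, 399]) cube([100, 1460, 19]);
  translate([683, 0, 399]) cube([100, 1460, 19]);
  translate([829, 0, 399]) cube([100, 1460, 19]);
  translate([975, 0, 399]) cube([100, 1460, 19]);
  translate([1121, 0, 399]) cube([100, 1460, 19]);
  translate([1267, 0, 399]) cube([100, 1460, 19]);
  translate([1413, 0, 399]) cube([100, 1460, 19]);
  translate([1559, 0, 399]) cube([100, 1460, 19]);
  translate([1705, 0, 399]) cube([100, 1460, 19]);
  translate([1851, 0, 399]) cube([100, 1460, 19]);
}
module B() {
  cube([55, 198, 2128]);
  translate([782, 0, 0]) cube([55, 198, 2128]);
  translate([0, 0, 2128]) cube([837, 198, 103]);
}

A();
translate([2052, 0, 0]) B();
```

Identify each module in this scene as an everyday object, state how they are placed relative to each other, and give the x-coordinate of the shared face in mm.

The bed frame's +x face and the door frame's −x face are both at x = 2052 mm.

A is a bed frame. B is a door frame. The door frame is against the bed frame's +x side, with their −y faces flush. The x-coordinate of the shared face is 2052 mm.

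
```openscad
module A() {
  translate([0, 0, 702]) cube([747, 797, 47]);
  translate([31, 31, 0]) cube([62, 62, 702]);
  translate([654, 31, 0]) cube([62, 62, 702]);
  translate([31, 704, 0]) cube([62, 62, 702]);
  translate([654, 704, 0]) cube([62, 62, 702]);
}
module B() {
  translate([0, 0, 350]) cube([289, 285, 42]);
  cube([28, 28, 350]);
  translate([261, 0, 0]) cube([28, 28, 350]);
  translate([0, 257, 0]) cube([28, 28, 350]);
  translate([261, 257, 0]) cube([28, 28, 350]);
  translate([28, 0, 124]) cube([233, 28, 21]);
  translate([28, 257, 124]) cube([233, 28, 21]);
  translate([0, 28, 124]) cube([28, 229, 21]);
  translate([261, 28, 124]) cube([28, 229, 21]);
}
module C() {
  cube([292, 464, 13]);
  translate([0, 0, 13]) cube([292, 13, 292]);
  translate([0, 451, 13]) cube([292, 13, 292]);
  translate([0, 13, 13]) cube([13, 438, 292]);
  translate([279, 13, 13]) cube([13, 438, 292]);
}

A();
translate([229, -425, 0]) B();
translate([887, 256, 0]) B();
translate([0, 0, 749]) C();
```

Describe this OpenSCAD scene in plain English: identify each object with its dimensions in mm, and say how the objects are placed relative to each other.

A is a table with a 747×797 mm rectangular top, 47 mm thick, top surface at z = 749 mm, supported by four 62×62 mm square legs, each inset 31 mm from the nearest pair of top edges, running from the floor.

B is a four-legged stool. The seat is a 289×285×42 mm slab whose top surface is at z = 392 mm; four square legs, each 28×28 mm in cross-section, run from the floor (z = 0) to the underside of the seat, each flush with a corner of the seat. Four stretchers, 28 mm wide and 21 mm tall, connect adjacent legs with their undersides at z = 124 mm, each running between the inner faces of the legs it joins and aligned with the legs' outer faces on the other axis.

C is an open-topped rectangular box: outside dimensions 292×464×305 mm, with a uniform wall and base thickness of 13 mm. The base is a full 292×464 slab on the floor; four walls sit on top of the base. The front and back walls (the −y and +y sides) span the full width; the two side walls fit between them.

Two stools sit around the table at the −y, +x sides. The open box is on top of the table.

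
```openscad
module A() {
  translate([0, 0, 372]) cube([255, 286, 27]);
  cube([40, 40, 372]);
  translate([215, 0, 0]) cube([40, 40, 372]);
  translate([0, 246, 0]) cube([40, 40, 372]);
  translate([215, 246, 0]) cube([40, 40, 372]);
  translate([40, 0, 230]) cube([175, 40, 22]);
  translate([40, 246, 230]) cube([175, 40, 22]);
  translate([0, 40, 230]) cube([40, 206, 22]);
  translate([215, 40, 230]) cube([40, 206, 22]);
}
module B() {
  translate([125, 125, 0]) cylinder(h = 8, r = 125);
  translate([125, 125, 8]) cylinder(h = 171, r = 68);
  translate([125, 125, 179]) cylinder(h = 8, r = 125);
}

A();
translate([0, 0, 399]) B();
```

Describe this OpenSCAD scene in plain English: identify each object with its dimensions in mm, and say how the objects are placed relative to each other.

A is a four-legged stool. The seat is a 255×286×27 mm slab whose top surface is at z = 399 mm; four square legs, each 40×40 mm in cross-section, run from the floor (z = 0) to the underside of the seat, each flush with a corner of the seat. Four stretchers, 40 mm wide and 22 mm tall, connect adjacent legs with their undersides at z = 230 mm, each running between the inner faces of the legs it joins and aligned with the legs' outer faces on the other axis.

B is a spool: two coaxial disc flanges of radius 125 mm and thickness 8 mm, joined by a core cylinder of radius 68 mm and height 171 mm. The lower flange rests on z = 0 and the three cylinders share a vertical axis.

The spool is on top of the stool.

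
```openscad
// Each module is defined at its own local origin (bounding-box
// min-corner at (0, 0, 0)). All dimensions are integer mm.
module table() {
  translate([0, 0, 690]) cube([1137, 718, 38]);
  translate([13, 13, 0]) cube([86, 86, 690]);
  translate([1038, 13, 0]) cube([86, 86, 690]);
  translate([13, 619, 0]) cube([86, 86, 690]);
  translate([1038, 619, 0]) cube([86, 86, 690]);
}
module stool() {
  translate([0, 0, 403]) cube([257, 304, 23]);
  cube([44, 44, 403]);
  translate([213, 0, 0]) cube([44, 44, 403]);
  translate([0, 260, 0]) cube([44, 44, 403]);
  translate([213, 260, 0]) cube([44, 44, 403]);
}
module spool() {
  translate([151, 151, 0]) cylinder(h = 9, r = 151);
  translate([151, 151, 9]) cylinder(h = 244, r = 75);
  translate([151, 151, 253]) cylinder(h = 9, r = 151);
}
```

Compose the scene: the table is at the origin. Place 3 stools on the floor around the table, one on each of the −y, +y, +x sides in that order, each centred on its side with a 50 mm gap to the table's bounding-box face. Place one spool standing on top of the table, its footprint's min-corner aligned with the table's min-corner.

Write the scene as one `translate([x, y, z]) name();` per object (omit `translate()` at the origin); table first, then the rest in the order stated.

table();
translate([440, -354, 0]) stool();
translate([440, 768, 0]) stool();
translate([1187, 207, 0]) stool();
translate([0, 0, 728]) spool();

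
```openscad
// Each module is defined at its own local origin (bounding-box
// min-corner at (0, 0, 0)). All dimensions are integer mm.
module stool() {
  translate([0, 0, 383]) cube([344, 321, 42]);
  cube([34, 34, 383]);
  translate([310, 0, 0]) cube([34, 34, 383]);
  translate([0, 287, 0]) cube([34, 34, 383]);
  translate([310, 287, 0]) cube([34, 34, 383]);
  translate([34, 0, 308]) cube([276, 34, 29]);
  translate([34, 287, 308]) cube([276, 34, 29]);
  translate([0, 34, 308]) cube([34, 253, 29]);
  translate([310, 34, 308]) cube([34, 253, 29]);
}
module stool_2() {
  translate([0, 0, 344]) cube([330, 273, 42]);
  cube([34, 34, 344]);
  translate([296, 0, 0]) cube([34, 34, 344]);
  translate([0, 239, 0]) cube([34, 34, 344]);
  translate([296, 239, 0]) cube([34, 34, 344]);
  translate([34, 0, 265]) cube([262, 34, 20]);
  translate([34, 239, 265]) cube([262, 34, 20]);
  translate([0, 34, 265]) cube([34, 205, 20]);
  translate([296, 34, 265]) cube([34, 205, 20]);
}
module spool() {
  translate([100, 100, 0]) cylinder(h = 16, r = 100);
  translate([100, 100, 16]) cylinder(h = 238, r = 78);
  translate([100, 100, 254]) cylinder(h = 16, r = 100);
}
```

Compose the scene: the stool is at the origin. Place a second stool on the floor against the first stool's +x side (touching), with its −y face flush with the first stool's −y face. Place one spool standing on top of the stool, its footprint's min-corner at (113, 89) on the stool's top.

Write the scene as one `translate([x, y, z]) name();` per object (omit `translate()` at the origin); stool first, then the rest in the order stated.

stool();
translate([344, 0, 0]) stool_2();
translate([113, 89, 425]) spool();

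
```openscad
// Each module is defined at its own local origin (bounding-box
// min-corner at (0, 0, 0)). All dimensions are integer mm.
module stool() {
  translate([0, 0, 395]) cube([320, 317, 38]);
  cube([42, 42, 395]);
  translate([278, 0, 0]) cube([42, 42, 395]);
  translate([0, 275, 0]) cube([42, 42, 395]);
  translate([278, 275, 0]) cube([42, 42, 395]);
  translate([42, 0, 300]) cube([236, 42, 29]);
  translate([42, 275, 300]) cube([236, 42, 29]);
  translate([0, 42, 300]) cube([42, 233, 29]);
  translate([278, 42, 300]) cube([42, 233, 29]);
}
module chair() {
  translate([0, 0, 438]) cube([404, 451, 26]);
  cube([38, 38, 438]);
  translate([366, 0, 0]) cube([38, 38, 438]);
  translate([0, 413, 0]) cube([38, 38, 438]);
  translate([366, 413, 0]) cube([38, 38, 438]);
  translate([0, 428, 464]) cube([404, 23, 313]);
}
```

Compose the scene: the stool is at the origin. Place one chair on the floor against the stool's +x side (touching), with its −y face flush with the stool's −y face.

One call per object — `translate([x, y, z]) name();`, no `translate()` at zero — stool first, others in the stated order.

stool();
translate([320, 0, 0]) chair();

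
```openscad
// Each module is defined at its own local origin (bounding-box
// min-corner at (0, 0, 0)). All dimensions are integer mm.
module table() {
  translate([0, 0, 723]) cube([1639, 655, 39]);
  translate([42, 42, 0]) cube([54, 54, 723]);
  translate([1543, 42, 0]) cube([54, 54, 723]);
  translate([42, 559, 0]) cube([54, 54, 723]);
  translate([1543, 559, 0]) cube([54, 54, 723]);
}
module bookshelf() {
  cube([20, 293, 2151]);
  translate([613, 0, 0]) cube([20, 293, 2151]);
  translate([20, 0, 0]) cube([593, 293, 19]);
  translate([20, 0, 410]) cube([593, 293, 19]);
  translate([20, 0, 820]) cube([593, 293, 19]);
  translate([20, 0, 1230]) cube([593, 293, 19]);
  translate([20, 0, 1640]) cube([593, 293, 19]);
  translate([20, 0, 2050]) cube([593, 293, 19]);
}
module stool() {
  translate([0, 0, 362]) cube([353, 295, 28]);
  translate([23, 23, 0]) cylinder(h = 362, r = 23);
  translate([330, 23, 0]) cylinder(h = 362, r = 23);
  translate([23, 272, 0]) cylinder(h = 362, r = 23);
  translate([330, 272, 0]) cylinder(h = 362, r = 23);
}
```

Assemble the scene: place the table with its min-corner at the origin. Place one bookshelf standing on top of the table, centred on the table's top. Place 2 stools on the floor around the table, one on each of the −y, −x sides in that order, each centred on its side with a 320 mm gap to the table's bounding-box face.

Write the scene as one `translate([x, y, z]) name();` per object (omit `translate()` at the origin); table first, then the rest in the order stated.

table();
translate([503, 181, 762]) bookshelf();
translate([643, -615, 0]) stool();
translate([-673, 180, 0]) stool();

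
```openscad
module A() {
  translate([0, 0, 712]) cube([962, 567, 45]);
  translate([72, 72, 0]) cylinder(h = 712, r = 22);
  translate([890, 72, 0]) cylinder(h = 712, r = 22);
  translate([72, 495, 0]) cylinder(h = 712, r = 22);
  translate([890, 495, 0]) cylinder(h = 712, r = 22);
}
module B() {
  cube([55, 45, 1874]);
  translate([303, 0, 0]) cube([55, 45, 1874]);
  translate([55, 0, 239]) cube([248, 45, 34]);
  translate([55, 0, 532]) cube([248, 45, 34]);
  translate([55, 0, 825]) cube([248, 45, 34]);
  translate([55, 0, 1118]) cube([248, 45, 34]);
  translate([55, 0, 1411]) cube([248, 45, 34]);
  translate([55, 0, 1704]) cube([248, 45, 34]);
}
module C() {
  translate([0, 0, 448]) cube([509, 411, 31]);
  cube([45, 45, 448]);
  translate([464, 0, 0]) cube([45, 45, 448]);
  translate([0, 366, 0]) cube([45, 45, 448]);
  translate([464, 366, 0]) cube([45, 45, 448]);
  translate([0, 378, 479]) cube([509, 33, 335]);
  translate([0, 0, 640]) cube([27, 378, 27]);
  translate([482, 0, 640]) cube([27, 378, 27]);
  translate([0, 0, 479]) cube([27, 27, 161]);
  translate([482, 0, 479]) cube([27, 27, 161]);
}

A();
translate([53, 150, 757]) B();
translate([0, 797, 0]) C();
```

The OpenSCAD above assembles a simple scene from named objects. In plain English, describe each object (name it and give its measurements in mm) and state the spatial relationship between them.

A is a table with a 962×567 mm rectangular top, 45 mm thick, top surface at z = 757 mm, supported by four round legs of 44 mm diameter, each leg's bounding box inset 50 mm from the nearest pair of top edges, running from the floor.

B is a straight ladder. Two 55×45 mm vertical rails, 1874 mm tall, stand 358 mm apart (outside-to-outside) with their front faces coplanar on the −y side. 6 rungs, each 45 mm deep and 34 mm tall, span between the inner faces of the rails, front faces flush with the rails. The lowest rung's underside is at z = 239 mm and rungs are spaced 293 mm apart (underside to underside).

C is a chair. The seat is a 509×411×31 mm slab with its top at z = 479 mm, on four 45×45 mm corner legs (flush with the seat edges, standing on z = 0). A flat backrest 33 mm thick, 335 mm tall, spans the full seat width and rises from the seat top along its +y edge, rear face flush with the rear of the seat. Two armrests of 27×27 mm section run along each side from the seat's front edge to the front of the backrest, top faces 188 mm above the seat top and outer faces flush with the seat's x-edges; a 27×27 mm post under the front of each armrest stands on the seat at the front corner.

The ladder is on top of the table. The chair is on the floor beside the table on its +y side.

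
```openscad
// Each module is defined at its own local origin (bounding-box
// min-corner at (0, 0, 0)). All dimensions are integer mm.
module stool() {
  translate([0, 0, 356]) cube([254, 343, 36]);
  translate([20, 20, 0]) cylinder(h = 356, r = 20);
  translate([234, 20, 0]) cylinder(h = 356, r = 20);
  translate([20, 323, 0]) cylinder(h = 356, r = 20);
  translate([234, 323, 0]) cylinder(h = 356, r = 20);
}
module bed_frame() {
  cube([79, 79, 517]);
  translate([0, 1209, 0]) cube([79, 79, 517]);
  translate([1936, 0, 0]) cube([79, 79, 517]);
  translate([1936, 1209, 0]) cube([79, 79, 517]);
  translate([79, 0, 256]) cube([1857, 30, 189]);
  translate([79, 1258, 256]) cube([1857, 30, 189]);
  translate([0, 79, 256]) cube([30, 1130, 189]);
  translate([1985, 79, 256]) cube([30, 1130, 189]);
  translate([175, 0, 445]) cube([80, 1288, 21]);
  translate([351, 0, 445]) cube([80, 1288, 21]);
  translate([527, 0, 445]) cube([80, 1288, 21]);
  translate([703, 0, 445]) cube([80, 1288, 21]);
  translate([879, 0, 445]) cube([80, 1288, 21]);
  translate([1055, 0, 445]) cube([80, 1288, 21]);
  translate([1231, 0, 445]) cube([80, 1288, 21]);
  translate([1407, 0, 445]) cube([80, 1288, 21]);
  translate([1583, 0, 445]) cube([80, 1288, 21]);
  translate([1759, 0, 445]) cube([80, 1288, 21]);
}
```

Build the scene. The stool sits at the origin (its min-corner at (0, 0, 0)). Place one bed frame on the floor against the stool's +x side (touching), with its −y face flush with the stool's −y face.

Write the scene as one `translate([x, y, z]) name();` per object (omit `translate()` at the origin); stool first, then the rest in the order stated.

stool();
translate([254, 0, 0]) bed_frame();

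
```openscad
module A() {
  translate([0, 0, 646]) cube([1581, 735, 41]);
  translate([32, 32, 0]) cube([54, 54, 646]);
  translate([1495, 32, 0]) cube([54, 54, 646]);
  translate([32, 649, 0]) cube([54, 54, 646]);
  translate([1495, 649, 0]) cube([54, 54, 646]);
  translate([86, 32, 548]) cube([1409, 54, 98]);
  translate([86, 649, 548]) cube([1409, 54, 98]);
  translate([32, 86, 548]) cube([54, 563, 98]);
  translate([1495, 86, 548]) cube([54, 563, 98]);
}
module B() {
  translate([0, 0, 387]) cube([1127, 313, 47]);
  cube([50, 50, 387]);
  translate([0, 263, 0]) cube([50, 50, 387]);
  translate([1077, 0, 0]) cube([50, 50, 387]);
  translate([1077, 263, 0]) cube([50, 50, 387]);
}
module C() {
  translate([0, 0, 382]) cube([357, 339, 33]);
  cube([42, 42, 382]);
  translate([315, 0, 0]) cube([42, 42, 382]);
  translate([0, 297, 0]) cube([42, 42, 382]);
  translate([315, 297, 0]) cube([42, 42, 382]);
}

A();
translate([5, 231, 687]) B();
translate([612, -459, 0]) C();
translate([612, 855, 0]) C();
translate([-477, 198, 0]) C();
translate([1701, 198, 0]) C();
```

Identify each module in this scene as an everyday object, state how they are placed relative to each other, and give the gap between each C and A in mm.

Each stool's nearest face is 120 mm from the table's bounding box.

A is a table. B is a bench. C is a stool. The bench is on top of the table. Four stools sit around the table at the −y, +y, −x, +x sides. The gap between each stool and the table is 120 mm.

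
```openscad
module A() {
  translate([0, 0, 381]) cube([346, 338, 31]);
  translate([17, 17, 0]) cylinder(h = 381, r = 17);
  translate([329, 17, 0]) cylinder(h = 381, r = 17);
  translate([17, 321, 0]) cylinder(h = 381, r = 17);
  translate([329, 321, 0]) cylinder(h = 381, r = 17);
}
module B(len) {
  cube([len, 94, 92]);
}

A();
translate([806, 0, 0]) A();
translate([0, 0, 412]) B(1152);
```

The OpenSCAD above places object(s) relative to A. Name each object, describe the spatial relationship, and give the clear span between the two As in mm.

A is a stool. B is a beam. A beam spans the tops of two stools. The clear span between the two stools is 460 mm.

Second stool starts at x = 806; first ends at x = 346; clear span = 806 − 346 = 460 mm.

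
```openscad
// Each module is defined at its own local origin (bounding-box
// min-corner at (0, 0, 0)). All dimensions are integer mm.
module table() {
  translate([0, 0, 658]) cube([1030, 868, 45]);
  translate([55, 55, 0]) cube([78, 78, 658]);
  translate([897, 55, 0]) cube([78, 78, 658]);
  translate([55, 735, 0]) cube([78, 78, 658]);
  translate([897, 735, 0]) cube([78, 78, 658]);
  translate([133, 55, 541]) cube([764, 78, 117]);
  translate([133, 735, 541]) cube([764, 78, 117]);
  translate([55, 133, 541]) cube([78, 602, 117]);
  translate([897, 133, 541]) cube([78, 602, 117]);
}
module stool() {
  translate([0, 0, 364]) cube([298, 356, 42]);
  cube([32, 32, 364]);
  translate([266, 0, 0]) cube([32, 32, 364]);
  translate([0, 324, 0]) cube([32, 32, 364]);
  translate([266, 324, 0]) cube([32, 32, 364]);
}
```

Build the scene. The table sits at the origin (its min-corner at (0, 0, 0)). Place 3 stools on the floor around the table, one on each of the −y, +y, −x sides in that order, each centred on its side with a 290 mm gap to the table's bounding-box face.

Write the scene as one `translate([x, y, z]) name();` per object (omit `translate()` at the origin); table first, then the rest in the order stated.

table();
translate([366, -646, 0]) stool();
translate([366, 1158, 0]) stool();
translate([-588, 256, 0]) stool();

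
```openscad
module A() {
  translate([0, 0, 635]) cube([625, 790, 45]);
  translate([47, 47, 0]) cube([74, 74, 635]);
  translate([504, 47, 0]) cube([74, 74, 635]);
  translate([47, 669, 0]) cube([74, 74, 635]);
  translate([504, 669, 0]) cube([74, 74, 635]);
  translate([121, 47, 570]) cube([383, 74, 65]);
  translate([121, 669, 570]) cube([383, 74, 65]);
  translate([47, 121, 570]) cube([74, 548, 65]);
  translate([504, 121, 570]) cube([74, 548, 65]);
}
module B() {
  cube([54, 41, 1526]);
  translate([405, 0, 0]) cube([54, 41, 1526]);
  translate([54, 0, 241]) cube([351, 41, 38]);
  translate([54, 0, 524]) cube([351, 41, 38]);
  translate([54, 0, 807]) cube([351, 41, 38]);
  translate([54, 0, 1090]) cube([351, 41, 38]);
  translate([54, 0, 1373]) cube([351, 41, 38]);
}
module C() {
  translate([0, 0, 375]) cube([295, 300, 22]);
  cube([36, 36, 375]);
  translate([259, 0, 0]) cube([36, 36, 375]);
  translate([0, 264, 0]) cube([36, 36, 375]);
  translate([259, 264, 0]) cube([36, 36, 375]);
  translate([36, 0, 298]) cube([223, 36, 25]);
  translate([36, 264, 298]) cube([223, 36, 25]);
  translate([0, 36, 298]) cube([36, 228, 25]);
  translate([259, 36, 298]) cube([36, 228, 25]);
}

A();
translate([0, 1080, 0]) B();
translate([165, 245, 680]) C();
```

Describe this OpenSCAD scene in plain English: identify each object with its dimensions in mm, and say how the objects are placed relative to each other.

A is a table with a 625×790 mm rectangular top, 45 mm thick, top surface at z = 680 mm, supported by four 74×74 mm square legs, each inset 47 mm from the nearest pair of top edges, running from the floor. Four apron rails, 74 mm thick and 65 mm tall, run between adjacent legs with their top edges flush with the underside of the top and their outer faces flush with the legs' outer faces.

B is a straight ladder. Two 54×41 mm vertical rails, 1526 mm tall, stand 459 mm apart (outside-to-outside) with their front faces coplanar on the −y side. 5 rungs, each 41 mm deep and 38 mm tall, span between the inner faces of the rails, front faces flush with the rails. The lowest rung's underside is at z = 241 mm and rungs are spaced 283 mm apart (underside to underside).

C is a four-legged stool. The seat is 295×300 mm, 22 mm thick, top at z = 397 mm. It stands on four square legs, each 36×36 mm in cross-section, from z = 0 to the seat underside, each flush with a corner of the seat. Four stretchers, 36 mm wide and 25 mm tall, connect adjacent legs with their undersides at z = 298 mm, each running between the inner faces of the legs it joins and aligned with the legs' outer faces on the other axis.

The ladder is on the floor beside the table on its +y side. The stool is on top of the table, centred.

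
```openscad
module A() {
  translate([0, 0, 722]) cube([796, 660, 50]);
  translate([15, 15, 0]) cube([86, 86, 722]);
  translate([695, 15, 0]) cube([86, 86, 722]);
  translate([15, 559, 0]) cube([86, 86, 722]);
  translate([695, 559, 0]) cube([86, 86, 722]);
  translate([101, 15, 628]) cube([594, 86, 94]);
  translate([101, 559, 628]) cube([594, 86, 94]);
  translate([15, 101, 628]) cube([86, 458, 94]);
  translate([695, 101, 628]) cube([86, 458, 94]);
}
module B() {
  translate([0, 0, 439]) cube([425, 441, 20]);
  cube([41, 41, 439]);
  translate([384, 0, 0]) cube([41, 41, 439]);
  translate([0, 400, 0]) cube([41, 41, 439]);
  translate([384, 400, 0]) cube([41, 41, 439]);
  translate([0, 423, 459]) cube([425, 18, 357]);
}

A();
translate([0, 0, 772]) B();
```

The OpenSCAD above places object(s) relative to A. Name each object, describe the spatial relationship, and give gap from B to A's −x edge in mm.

A is a table. B is a chair. The chair is on top of the table. The gap from the chair to the table's −x edge is 0 mm.

The chair's min-x is at 0; the table's min-x is 0; gap = 0 mm.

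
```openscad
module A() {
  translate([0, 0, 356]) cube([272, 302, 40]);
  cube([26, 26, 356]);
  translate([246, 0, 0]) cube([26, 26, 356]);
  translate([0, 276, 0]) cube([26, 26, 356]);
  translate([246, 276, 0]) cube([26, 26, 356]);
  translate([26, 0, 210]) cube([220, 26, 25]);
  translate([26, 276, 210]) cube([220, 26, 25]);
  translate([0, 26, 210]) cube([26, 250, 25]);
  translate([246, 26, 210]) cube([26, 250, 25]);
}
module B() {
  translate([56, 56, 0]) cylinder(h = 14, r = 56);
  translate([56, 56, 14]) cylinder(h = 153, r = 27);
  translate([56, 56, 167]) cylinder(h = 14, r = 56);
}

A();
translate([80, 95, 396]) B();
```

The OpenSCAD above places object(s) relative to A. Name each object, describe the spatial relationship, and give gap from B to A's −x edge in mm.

A is a stool. B is a spool. The spool is on top of the stool, centred. The gap from the spool to the stool's −x edge is 80 mm.

The spool's min-x is at 80; the stool's min-x is 0; gap = 80 mm.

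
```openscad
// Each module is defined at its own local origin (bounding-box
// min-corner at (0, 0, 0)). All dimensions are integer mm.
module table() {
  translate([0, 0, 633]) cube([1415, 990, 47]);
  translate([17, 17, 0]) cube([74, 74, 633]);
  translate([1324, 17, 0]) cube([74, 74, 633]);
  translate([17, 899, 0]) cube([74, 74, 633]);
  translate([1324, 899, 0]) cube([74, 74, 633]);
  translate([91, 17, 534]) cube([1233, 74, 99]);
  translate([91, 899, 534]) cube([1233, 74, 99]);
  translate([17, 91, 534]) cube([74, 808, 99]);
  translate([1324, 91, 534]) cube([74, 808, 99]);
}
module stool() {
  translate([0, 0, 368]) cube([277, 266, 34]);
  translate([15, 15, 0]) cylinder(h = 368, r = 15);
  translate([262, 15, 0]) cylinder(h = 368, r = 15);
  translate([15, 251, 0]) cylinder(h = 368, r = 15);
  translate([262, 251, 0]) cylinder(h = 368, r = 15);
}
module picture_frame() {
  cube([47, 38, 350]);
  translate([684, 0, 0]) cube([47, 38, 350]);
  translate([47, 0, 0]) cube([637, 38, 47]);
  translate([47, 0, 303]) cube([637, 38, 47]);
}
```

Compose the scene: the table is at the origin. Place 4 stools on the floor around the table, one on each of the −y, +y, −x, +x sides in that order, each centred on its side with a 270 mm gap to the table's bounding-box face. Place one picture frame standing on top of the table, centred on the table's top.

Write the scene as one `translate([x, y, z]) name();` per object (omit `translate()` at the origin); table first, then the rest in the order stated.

table();
translate([569, -536, 0]) stool();
translate([569, 1260, 0]) stool();
translate([-547, 362, 0]) stool();
translate([1685, 362, 0]) stool();
translate([342, 476, 680]) picture_frame();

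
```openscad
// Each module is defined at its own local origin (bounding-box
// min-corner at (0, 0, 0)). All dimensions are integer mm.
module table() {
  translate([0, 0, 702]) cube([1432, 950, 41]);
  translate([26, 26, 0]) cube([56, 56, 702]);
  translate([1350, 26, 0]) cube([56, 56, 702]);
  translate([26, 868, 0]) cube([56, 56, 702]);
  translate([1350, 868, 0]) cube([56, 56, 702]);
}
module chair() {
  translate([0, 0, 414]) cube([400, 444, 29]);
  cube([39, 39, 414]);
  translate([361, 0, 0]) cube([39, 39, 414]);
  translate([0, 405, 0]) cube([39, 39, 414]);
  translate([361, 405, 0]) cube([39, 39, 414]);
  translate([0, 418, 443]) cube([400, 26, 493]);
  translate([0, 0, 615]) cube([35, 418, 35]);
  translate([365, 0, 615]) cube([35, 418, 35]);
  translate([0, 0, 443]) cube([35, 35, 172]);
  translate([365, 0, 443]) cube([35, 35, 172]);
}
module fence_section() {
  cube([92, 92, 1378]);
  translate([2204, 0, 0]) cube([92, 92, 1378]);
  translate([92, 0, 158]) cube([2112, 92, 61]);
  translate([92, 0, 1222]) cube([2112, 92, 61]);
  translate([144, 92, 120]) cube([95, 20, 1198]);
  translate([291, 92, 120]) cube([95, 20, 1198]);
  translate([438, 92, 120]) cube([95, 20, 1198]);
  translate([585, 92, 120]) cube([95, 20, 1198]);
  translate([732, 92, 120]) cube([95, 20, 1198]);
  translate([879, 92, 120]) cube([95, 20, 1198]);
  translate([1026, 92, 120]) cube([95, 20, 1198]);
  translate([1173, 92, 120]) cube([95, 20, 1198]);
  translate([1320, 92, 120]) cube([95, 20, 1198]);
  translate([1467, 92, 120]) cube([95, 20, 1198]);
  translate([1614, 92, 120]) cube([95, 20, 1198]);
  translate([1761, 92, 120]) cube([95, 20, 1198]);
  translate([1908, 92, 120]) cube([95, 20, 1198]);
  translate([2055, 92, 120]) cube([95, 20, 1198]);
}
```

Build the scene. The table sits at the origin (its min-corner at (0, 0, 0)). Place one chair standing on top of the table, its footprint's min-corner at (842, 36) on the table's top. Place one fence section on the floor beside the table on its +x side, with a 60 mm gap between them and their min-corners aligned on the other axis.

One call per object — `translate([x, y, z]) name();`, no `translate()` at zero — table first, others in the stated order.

table();
translate([842, 36, 743]) chair();
translate([1492, 0, 0]) fence_section();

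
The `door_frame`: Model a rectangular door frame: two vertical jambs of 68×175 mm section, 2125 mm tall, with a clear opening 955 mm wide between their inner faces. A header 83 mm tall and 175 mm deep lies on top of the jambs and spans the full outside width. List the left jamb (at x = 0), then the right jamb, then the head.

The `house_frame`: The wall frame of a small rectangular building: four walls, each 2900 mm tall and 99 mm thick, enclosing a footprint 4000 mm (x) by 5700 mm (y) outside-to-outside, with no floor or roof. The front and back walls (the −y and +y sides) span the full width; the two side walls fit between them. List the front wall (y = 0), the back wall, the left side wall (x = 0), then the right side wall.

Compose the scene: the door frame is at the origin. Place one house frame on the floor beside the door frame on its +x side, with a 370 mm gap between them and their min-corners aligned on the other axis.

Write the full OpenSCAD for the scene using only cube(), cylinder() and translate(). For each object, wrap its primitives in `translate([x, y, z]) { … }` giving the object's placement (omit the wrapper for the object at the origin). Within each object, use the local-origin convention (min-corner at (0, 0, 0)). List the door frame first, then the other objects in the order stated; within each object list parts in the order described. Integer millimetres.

cube([68, 175, 2125]);
translate([1023, 0, 0]) cube([68, 175, 2125]);
translate([0, 0, 2125]) cube([1091, 175, 83]);
translate([1461, 0, 0]) {
  cube([4000, 99, 2900]);
  translate([0, 5601, 0]) cube([4000, 99, 2900]);
  translate([0, 99, 0]) cube([99, 5502, 2900]);
  translate([3901, 99, 0]) cube([99, 5502, 2900]);
}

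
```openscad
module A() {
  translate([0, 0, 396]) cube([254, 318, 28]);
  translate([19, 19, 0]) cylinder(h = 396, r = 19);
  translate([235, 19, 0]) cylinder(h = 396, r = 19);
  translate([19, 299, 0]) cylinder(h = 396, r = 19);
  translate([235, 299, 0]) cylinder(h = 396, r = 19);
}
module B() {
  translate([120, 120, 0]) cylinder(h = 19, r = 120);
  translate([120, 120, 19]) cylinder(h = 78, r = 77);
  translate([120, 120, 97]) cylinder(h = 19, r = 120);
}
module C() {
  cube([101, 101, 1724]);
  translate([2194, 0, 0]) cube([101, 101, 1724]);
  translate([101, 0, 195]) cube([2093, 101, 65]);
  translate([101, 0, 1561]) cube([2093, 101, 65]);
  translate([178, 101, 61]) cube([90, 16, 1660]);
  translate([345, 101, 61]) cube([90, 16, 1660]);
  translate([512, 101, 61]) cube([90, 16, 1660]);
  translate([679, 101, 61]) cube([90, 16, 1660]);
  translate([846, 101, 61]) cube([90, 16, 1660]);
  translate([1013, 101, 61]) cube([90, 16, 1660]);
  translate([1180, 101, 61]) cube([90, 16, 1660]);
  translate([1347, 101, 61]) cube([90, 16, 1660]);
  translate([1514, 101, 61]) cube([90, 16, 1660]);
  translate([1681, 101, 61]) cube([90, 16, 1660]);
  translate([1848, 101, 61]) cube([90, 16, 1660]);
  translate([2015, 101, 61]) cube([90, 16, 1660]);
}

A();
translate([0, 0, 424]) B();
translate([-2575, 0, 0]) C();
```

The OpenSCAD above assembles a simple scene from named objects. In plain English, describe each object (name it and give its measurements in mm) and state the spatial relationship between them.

A is a simple wooden stool: a rectangular seat 254 mm (x) by 318 mm (y), 28 mm thick, top face at z = 424 mm, on four round legs, each 38 mm in diameter. The legs rest on z = 0, each leg's axis is inset half a diameter from the nearest pair of seat edges (so the leg's bounding box is flush with the corner).

B is a spool: two coaxial disc flanges of radius 120 mm and thickness 19 mm, joined by a core cylinder of radius 77 mm and height 78 mm. The lower flange rests on z = 0 and the three cylinders share a vertical axis.

C is a fence section. Two 101×101 mm posts, 1724 mm tall, stand on the floor with a clear span of 2093 mm between their inner faces. Two horizontal rails of 101×65 mm section span the gap between the posts with their undersides at z = 195 mm and z = 1561 mm, flush with the posts' −y face. 12 pickets, each 90 mm wide, 16 mm thick and 1660 mm tall, are fixed to the +y face of the rails with their bottoms at z = 61 mm, evenly spaced across the span with equal gaps (rounded down to the nearest mm) at the −x end and between each pair — any rounding remainder accumulates at the +x end.

The spool is on top of the stool. The fence section is on the floor beside the stool on its −x side.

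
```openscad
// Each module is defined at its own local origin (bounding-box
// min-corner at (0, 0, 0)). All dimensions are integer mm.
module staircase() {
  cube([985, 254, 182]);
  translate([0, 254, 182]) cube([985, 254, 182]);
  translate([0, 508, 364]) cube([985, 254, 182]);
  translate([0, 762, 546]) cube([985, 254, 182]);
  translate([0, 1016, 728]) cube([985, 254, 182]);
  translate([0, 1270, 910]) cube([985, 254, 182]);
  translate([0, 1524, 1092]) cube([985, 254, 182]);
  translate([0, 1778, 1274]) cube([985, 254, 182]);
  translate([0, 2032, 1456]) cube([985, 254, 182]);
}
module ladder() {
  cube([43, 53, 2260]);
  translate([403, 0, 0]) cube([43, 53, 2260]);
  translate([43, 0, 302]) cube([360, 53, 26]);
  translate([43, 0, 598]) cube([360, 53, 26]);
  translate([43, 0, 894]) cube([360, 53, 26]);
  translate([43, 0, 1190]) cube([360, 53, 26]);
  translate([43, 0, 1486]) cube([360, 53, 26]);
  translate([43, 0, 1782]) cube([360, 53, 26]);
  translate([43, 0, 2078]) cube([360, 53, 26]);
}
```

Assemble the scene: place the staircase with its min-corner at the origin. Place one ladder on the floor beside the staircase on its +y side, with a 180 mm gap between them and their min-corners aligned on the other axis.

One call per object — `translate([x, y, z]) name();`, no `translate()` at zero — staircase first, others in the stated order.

staircase();
translate([0, 2466, 0]) ladder();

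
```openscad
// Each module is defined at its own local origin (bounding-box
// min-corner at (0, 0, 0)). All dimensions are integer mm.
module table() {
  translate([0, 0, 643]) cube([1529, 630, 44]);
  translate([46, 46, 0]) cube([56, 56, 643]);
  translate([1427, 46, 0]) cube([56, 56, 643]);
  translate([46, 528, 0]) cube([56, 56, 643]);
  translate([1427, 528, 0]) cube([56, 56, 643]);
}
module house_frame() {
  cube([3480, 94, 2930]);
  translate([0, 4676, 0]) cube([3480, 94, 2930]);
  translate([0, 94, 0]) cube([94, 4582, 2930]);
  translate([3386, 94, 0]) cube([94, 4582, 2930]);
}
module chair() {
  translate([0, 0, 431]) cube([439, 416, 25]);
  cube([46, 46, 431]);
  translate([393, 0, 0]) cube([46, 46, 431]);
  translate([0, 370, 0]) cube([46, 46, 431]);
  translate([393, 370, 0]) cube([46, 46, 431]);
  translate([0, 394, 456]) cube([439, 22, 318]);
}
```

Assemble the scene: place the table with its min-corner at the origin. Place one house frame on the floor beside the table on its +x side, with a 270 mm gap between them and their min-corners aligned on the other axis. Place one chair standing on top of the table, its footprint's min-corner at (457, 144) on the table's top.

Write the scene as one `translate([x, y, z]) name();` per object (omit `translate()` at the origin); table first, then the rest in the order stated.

table();
translate([1799, 0, 0]) house_frame();
translate([457, 144, 687]) chair();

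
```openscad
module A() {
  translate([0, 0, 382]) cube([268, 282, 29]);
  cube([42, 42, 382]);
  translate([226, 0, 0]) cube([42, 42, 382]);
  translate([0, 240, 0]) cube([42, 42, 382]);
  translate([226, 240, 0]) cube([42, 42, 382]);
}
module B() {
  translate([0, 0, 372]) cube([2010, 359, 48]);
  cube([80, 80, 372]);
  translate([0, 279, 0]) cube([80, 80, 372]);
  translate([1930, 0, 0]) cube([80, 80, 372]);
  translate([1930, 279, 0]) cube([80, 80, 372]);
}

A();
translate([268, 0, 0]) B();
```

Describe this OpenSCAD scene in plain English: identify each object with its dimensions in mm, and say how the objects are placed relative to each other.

A is a four-legged stool. The seat is 268×282 mm, 29 mm thick, top at z = 411 mm. It stands on four square legs, each 42×42 mm in cross-section, from z = 0 to the seat underside, each flush with a corner of the seat.

B is a long wooden bench with a 2010 mm (x) × 359 mm (y) seat, 48 mm thick, its top surface 420 mm above the floor. Four 80 mm square legs at the seat corners, flush with the edges, run from z = 0 to the seat underside.

The bench is against the stool's +x side, with their −y faces flush.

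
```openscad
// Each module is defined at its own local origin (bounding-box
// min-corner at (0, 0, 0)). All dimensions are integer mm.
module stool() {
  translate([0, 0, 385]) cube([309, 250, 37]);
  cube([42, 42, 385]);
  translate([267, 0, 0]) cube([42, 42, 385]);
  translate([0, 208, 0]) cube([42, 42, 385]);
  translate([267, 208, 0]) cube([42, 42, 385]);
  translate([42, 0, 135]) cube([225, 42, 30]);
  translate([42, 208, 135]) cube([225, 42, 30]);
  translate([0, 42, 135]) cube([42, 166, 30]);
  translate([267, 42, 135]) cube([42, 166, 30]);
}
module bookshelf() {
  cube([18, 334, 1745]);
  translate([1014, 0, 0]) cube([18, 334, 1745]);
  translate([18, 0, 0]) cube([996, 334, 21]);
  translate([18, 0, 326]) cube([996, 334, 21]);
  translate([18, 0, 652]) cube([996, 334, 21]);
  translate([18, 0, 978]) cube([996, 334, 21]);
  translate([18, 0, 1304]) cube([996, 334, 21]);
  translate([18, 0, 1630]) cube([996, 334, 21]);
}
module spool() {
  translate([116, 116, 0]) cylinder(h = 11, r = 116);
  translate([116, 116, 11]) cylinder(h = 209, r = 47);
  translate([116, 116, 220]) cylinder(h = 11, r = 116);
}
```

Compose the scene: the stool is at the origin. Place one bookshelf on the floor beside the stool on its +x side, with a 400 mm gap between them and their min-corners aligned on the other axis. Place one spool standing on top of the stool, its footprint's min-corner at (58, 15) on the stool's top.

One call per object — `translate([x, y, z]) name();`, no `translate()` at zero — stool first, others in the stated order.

stool();
translate([709, 0, 0]) bookshelf();
translate([58, 15, 422]) spool();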